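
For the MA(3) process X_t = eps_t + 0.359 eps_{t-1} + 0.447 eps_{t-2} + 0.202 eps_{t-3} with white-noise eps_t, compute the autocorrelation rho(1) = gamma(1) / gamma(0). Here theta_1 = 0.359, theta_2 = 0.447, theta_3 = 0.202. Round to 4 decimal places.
\rho(1) = 0.4452

For an MA(q) process with theta_0 = 1, the autocovariance is
  gamma(k) = sigma^2 * sum_{i=0..q-k} theta_i * theta_{i+k},
and rho(k) = gamma(k) / gamma(0). Sigma^2 cancels.
  numerator   = (1)*(0.359) + (0.359)*(0.447) + (0.447)*(0.202) = 0.609767.
  denominator = (1)^2 + (0.359)^2 + (0.447)^2 + (0.202)^2 = 1.369494.
  rho(1) = 0.609767 / 1.369494 = 0.4452.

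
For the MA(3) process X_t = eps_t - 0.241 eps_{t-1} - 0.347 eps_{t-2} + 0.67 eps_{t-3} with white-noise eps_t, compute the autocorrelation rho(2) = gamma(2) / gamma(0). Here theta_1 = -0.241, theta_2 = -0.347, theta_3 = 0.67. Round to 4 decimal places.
\rho(2) = -0.3124

For an MA(q) process with theta_0 = 1, the autocovariance is
  gamma(k) = sigma^2 * sum_{i=0..q-k} theta_i * theta_{i+k},
and rho(k) = gamma(k) / gamma(0). Sigma^2 cancels.
  numerator   = (1)*(-0.347) + (-0.241)*(0.67) = -0.50847.
  denominator = (1)^2 + (-0.241)^2 + (-0.347)^2 + (0.67)^2 = 1.62739.
  rho(2) = -0.50847 / 1.62739 = -0.3124.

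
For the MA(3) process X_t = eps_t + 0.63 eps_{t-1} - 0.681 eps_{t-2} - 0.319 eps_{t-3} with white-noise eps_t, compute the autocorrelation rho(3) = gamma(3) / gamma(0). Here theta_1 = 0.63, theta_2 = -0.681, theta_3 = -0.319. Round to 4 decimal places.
\rho(3) = -0.1626

For an MA(q) process with theta_0 = 1, the autocovariance is
  gamma(k) = sigma^2 * sum_{i=0..q-k} theta_i * theta_{i+k},
and rho(k) = gamma(k) / gamma(0). Sigma^2 cancels.
  numerator   = (1)*(-0.319) = -0.319.
  denominator = (1)^2 + (0.63)^2 + (-0.681)^2 + (-0.319)^2 = 1.962422.
  rho(3) = -0.319 / 1.962422 = -0.1626.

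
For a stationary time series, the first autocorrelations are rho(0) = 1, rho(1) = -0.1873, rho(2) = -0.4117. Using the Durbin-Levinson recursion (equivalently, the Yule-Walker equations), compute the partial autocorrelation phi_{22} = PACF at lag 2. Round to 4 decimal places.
\phi_{22} = -0.4630

The PACF at lag k is phi_{kk}, the last component of the solution
to the Yule-Walker system G_k phi = r_k where
  (G_k)_{ij} = rho(|i - j|), (r_k)_i = rho(i), i,j = 1..k.
Equivalently, Durbin-Levinson gives phi_{kk} iteratively:
  phi_{11} = rho(1)
  phi_{kk} = [rho(k) - sum_{j=1..k-1} phi_{k-1,j} rho(k-j)]
            / [1 - sum_{j=1..k-1} phi_{k-1,j} rho(j)],
  phi_{k,j} = phi_{k-1,j} - phi_{kk} phi_{k-1,k-j},  j = 1..k-1.
Step k = 1:
  phi_11 = rho(1) = -0.1873.
Step k = 2:
  phi_22 = [rho(2) - phi_11 rho(1)] / [1 - phi_11 rho(1)] = [-0.4117 - (-0.1873)(-0.1873)] / [1 - (-0.1873)(-0.1873)]
         = -0.44678129 / 0.96491871 = -0.463.
Therefore phi_{22} = -0.4630.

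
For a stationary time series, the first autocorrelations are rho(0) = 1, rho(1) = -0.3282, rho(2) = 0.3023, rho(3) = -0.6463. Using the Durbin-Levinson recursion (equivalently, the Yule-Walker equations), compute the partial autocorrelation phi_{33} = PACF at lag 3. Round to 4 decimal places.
\phi_{33} = -0.5850

The PACF at lag k is phi_{kk}, the last component of the solution
to the Yule-Walker system G_k phi = r_k where
  (G_k)_{ij} = rho(|i - j|), (r_k)_i = rho(i), i,j = 1..k.
Equivalently, Durbin-Levinson gives phi_{kk} iteratively:
  phi_{11} = rho(1)
  phi_{kk} = [rho(k) - sum_{j=1..k-1} phi_{k-1,j} rho(k-j)]
            / [1 - sum_{j=1..k-1} phi_{k-1,j} rho(j)],
  phi_{k,j} = phi_{k-1,j} - phi_{kk} phi_{k-1,k-j},  j = 1..k-1.
Step k = 1:
  phi_11 = rho(1) = -0.3282.
Step k = 2:
  phi_22 = [rho(2) - phi_11 rho(1)] / [1 - phi_11 rho(1)] = [0.3023 - (-0.3282)(-0.3282)] / [1 - (-0.3282)(-0.3282)]
         = 0.19458476 / 0.89228476 = 0.218075.
  Update: phi_21 = phi_11 - phi_22 phi_11 = -0.3282 - (0.218075)(-0.3282) = -0.256628.
Step k = 3:
  phi_33 = [rho(3) - phi_21 rho(2) - phi_22 rho(1)] / [1 - phi_21 rho(1) - phi_22 rho(2)]
    numerator   = -0.6463 - (-0.256628)(0.3023) - (0.218075)(-0.3282) = -0.49714927
    denominator = 1 - (-0.256628)(-0.3282) - (0.218075)(0.3023) = 0.84985074
  phi_33 = -0.49714927 / 0.84985074 = -0.585.
Therefore phi_{33} = -0.5850.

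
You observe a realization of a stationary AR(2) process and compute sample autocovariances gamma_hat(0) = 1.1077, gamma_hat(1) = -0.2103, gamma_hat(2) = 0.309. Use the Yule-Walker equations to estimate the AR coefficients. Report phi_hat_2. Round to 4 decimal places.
\hat\phi_{2} = 0.2520

The Yule-Walker equations for an AR(p) process read, in matrix form,
  Gamma_p phi = r_p,   with   (Gamma_p)_{ij} = gamma(|i - j|),
                       (r_p)_i = gamma(i),   i,j = 1..p.
Substitute the sample gammas (Toeplitz matrix and right-hand side of size 2):
  Gamma_p = [[1.1077, -0.2103], [-0.2103, 1.1077]]
  r_p     = [-0.2103, 0.309]
Written out:
  1.1077 phi_1 - 0.2103 phi_2 = -0.2103
  -0.2103 phi_1 + 1.1077 phi_2 = 0.309
Solve by Cramer's rule:
  det = gamma(0)^2 - gamma(1)^2 = (1.1077)^2 - (-0.2103)^2 = 1.22699929 - 0.04422609 = 1.1827732
  phi_hat_1 = [gamma(1) gamma(0) - gamma(1) gamma(2)] / det = [(-0.2103)(1.1077) - (-0.2103)(0.309)] / 1.1827732 = -0.16796661 / 1.1827732 = -0.142
  phi_hat_2 = [gamma(0) gamma(2) - gamma(1)^2] / det = [(1.1077)(0.309) - (-0.2103)^2] / 1.1827732 = 0.29805321 / 1.1827732 = 0.252
So phi_hat = [-0.1420, 0.2520].
Therefore phi_hat_2 = 0.2520.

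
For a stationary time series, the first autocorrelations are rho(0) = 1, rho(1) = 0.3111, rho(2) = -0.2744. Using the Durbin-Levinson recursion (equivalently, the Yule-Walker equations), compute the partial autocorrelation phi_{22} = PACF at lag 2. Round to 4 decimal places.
\phi_{22} = -0.4110

The PACF at lag k is phi_{kk}, the last component of the solution
to the Yule-Walker system G_k phi = r_k where
  (G_k)_{ij} = rho(|i - j|), (r_k)_i = rho(i), i,j = 1..k.
Equivalently, Durbin-Levinson gives phi_{kk} iteratively:
  phi_{11} = rho(1)
  phi_{kk} = [rho(k) - sum_{j=1..k-1} phi_{k-1,j} rho(k-j)]
            / [1 - sum_{j=1..k-1} phi_{k-1,j} rho(j)],
  phi_{k,j} = phi_{k-1,j} - phi_{kk} phi_{k-1,k-j},  j = 1..k-1.
Step k = 1:
  phi_11 = rho(1) = 0.3111.
Step k = 2:
  phi_22 = [rho(2) - phi_11 rho(1)] / [1 - phi_11 rho(1)] = [-0.2744 - (0.3111)(0.3111)] / [1 - (0.3111)(0.3111)]
         = -0.37118321 / 0.90321679 = -0.411.
Therefore phi_{22} = -0.4110.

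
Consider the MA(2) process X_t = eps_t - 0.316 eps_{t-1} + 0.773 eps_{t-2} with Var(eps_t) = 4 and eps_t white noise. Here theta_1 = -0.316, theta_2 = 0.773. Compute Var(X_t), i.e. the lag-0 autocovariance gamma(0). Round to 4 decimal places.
\gamma(0) = 6.7895

For an MA(q) process X_t = eps_t + sum_i theta_i eps_{t-i} with
Var(eps_t) = sigma^2, the variance is
  gamma(0) = sigma^2 * (1 + sum_i theta_i^2).
  sum_i theta_i^2 = (-0.316)^2 + (0.773)^2 = 0.099856 + 0.597529 = 0.697385.
  gamma(0) = 4 * (1 + 0.697385) = 4 * 1.697385 = 6.78954, which rounds to 6.7895.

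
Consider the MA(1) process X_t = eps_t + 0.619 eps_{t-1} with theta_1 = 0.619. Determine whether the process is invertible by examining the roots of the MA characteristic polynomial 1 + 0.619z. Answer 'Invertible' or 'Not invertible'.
\text{Invertible}

The MA(q) characteristic polynomial is P(z) = 1 + 0.619z.
Invertibility requires all roots to lie outside the unit circle, i.e. |z| > 1 for every root.
This is linear in z: 1 + (0.619) z = 0  =>  z = -1/(0.619) = -1.615509,  |z| = 1.615509.
Moduli of all roots: 1.6155.
All moduli strictly greater than 1? Yes.
Verdict: Invertible.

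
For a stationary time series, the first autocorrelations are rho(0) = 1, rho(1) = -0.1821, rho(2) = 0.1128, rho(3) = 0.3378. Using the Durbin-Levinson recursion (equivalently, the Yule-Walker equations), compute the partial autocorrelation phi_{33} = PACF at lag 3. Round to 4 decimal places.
\phi_{33} = 0.3870

The PACF at lag k is phi_{kk}, the last component of the solution
to the Yule-Walker system G_k phi = r_k where
  (G_k)_{ij} = rho(|i - j|), (r_k)_i = rho(i), i,j = 1..k.
Equivalently, Durbin-Levinson gives phi_{kk} iteratively:
  phi_{11} = rho(1)
  phi_{kk} = [rho(k) - sum_{j=1..k-1} phi_{k-1,j} rho(k-j)]
            / [1 - sum_{j=1..k-1} phi_{k-1,j} rho(j)],
  phi_{k,j} = phi_{k-1,j} - phi_{kk} phi_{k-1,k-j},  j = 1..k-1.
Step k = 1:
  phi_11 = rho(1) = -0.1821.
Step k = 2:
  phi_22 = [rho(2) - phi_11 rho(1)] / [1 - phi_11 rho(1)] = [0.1128 - (-0.1821)(-0.1821)] / [1 - (-0.1821)(-0.1821)]
         = 0.07963959 / 0.96683959 = 0.082371.
  Update: phi_21 = phi_11 - phi_22 phi_11 = -0.1821 - (0.082371)(-0.1821) = -0.1671.
Step k = 3:
  phi_33 = [rho(3) - phi_21 rho(2) - phi_22 rho(1)] / [1 - phi_21 rho(1) - phi_22 rho(2)]
    numerator   = 0.3378 - (-0.1671)(0.1128) - (0.082371)(-0.1821) = 0.37164867
    denominator = 1 - (-0.1671)(-0.1821) - (0.082371)(0.1128) = 0.96027959
  phi_33 = 0.37164867 / 0.96027959 = 0.387.
Therefore phi_{33} = 0.3870.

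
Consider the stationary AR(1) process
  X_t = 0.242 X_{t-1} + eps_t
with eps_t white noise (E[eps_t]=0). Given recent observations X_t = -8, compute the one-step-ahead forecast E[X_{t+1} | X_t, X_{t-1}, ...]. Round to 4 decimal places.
E[X_{t+1} \mid \mathcal F_t] = -1.9360

For an AR(p) model X_t = c + sum_i phi_i X_{t-i} + eps_t, the
one-step-ahead conditional mean is
  E[X_{t+1} | X_t, ...] = c + sum_i phi_i X_{t+1-i}.
Substitute known values:
  E[X_{t+1} | ...] = (0.242) * (-8)
                   = -1.9360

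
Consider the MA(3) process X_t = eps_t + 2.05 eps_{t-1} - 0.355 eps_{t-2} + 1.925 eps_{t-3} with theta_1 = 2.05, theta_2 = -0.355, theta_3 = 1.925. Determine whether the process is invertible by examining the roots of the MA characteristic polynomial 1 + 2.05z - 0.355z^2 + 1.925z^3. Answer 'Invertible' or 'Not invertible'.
\text{Not invertible}

The MA(q) characteristic polynomial is P(z) = 1 + 2.05z - 0.355z^2 + 1.925z^3.
Invertibility requires all roots to lie outside the unit circle, i.e. |z| > 1 for every root.
Degree 3: look for a simple real root z0 first, then factor out (1 - z/z0) and solve the remaining quadratic.
Testing z0 = -0.4: P(-0.4) = 1 + (2.05)(-0.4) + (-0.355)(-0.4)^2 + (1.925)(-0.4)^3
  = 1 + (-0.82) + (-0.0568) + (-0.1232) = 0.  So z_0 = -0.4 is a root, |z_0| = 0.4.
Divide out the factor (1 + 2.5 z) = (1 - z/z0) (since 1/z0 = -2.5):
  P(z) = (1 + 2.5 z)(1 + (-0.45) z + (0.77) z^2)
  [check: z-coef -0.45 - (-2.5) = 2.05; z^2-coef 0.77 - (-2.5)(-0.45) = -0.355; z^3-coef -(-2.5)(0.77) = 1.925.]
Remaining roots from the quadratic factor 1 + (-0.45) z + (0.77) z^2:
  Set 1 + (-0.45) z + (0.77) z^2 = 0, i.e. a z^2 + b z + c = 0 with a = 0.77, b = -0.45, c = 1.
  Discriminant D = b^2 - 4ac = (-0.45)^2 - 4*(0.77)*1 = 0.2025 - (3.08) = -2.8775.
  D < 0, so the roots are the complex-conjugate pair z = (-b +/- i sqrt(-D)) / (2a) = 0.2922 +/- 1.1015i.
  For a conjugate pair |z|^2 = z * conj(z) = (product of roots) = c/a = 1/(0.77) = 1.298701, so |z| = sqrt(1.298701) = 1.1396 for both roots.
Moduli of all roots: 0.4000, 1.1396, 1.1396.
All moduli strictly greater than 1? No.
Verdict: Not invertible.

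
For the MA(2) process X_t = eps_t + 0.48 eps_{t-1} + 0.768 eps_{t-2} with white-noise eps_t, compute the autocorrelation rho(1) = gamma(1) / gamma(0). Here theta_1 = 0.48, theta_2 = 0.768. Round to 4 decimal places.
\rho(1) = 0.4662

For an MA(q) process with theta_0 = 1, the autocovariance is
  gamma(k) = sigma^2 * sum_{i=0..q-k} theta_i * theta_{i+k},
and rho(k) = gamma(k) / gamma(0). Sigma^2 cancels.
  numerator   = (1)*(0.48) + (0.48)*(0.768) = 0.84864.
  denominator = (1)^2 + (0.48)^2 + (0.768)^2 = 1.820224.
  rho(1) = 0.84864 / 1.820224 = 0.4662.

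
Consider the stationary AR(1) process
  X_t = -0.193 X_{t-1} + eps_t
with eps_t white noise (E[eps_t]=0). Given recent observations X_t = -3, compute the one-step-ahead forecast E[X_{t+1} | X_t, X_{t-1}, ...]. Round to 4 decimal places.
E[X_{t+1} \mid \mathcal F_t] = 0.5790

For an AR(p) model X_t = c + sum_i phi_i X_{t-i} + eps_t, the
one-step-ahead conditional mean is
  E[X_{t+1} | X_t, ...] = c + sum_i phi_i X_{t+1-i}.
Substitute known values:
  E[X_{t+1} | ...] = (-0.193) * (-3)
                   = 0.5790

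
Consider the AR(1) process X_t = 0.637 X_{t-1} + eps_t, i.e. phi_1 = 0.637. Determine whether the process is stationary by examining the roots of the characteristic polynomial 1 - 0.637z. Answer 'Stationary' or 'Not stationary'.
\text{Stationary}

The AR(p) characteristic polynomial is P(z) = 1 - 0.637z.
Stationarity requires all roots to lie outside the unit circle, i.e. |z| > 1 for every root.
This is linear in z: 1 + (-0.637) z = 0  =>  z = -1/(-0.637) = 1.569859,  |z| = 1.569859.
Moduli of all roots: 1.5699.
All moduli strictly greater than 1? Yes.
Verdict: Stationary.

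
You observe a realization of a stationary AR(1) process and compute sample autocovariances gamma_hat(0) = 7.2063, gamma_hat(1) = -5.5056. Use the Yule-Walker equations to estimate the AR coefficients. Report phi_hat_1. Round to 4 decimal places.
\hat\phi_{1} = -0.7640

The Yule-Walker equations for an AR(p) process read, in matrix form,
  Gamma_p phi = r_p,   with   (Gamma_p)_{ij} = gamma(|i - j|),
                       (r_p)_i = gamma(i),   i,j = 1..p.
Substitute the sample gammas (Toeplitz matrix and right-hand side of size 1):
  Gamma_p = [[7.2063]]
  r_p     = [-5.5056]
With p = 1 this is the single equation gamma(0) phi_1 = gamma(1):
  phi_hat_1 = gamma(1) / gamma(0) = -5.5056 / 7.2063 = -0.7640.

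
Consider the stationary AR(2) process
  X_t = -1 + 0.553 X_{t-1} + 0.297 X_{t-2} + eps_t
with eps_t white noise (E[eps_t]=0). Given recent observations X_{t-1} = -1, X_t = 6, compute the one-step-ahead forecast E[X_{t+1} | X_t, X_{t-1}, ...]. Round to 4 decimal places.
E[X_{t+1} \mid \mathcal F_t] = 2.0210

For an AR(p) model X_t = c + sum_i phi_i X_{t-i} + eps_t, the
one-step-ahead conditional mean is
  E[X_{t+1} | X_t, ...] = c + sum_i phi_i X_{t+1-i}.
Substitute known values:
  E[X_{t+1} | ...] = -1 + (0.553) * (6) + (0.297) * (-1)
                   = 2.0210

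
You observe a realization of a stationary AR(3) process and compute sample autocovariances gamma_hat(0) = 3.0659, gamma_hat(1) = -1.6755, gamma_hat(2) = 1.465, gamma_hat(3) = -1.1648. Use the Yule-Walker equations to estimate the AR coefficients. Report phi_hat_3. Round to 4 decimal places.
\hat\phi_{3} = -0.0700

The Yule-Walker equations for an AR(p) process read, in matrix form,
  Gamma_p phi = r_p,   with   (Gamma_p)_{ij} = gamma(|i - j|),
                       (r_p)_i = gamma(i),   i,j = 1..p.
Substitute the sample gammas (Toeplitz matrix and right-hand side of size 3):
  Gamma_p = [[3.0659, -1.6755, 1.465], [-1.6755, 3.0659, -1.6755], [1.465, -1.6755, 3.0659]]
  r_p     = [-1.6755, 1.465, -1.1648]
Written out (R1..R3):
  (R1) 3.0659 phi_1 - 1.6755 phi_2 + 1.465 phi_3 = -1.6755
  (R2) -1.6755 phi_1 + 3.0659 phi_2 - 1.6755 phi_3 = 1.465
  (R3) 1.465 phi_1 - 1.6755 phi_2 + 3.0659 phi_3 = -1.1648
Gaussian elimination:
  R2 <- R2 - (-1.6755/3.0659) R1 = R2 - (-0.546495) R1:  2.150247 phi_2 - 0.874884 phi_3 = 0.549347
  R3 <- R3 - (1.465/3.0659) R1 = R3 - (0.477837) R1:  -0.874884 phi_2 + 2.365869 phi_3 = -0.364184
  R3 <- R3 - (-0.874884/2.150247) R2 = R3 - (-0.406876) R2:  2.009899 phi_3 = -0.140668
Back-substitution:
  phi_hat_3 = -0.140668 / 2.009899 = -0.069988
  phi_hat_2 = (0.549347 - (-0.874884)(-0.069988)) / 2.150247 = 0.227005
  phi_hat_1 = (-1.6755 - (-1.6755)(0.227005) - (1.465)(-0.069988)) / 3.0659 = -0.388996
So phi_hat = [-0.3890, 0.2270, -0.0700].
Therefore phi_hat_3 = -0.0700.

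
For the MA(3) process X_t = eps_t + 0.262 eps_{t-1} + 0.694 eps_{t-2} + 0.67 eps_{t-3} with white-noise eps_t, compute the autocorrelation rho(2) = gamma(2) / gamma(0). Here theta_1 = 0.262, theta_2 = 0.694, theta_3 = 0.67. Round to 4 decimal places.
\rho(2) = 0.4349

For an MA(q) process with theta_0 = 1, the autocovariance is
  gamma(k) = sigma^2 * sum_{i=0..q-k} theta_i * theta_{i+k},
and rho(k) = gamma(k) / gamma(0). Sigma^2 cancels.
  numerator   = (1)*(0.694) + (0.262)*(0.67) = 0.86954.
  denominator = (1)^2 + (0.262)^2 + (0.694)^2 + (0.67)^2 = 1.99918.
  rho(2) = 0.86954 / 1.99918 = 0.4349.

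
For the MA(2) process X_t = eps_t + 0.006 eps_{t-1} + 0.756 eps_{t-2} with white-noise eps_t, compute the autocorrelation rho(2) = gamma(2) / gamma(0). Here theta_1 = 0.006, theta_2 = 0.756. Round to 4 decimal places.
\rho(2) = 0.4810

For an MA(q) process with theta_0 = 1, the autocovariance is
  gamma(k) = sigma^2 * sum_{i=0..q-k} theta_i * theta_{i+k},
and rho(k) = gamma(k) / gamma(0). Sigma^2 cancels.
  numerator   = (1)*(0.756) = 0.756.
  denominator = (1)^2 + (0.006)^2 + (0.756)^2 = 1.571572.
  rho(2) = 0.756 / 1.571572 = 0.4810.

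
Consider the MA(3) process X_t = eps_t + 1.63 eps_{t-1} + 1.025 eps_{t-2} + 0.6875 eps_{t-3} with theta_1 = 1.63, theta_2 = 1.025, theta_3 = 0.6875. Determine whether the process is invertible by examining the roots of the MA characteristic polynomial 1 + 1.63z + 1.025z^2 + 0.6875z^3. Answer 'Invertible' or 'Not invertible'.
\text{Not invertible}

The MA(q) characteristic polynomial is P(z) = 1 + 1.63z + 1.025z^2 + 0.6875z^3.
Invertibility requires all roots to lie outside the unit circle, i.e. |z| > 1 for every root.
Degree 3: look for a simple real root z0 first, then factor out (1 - z/z0) and solve the remaining quadratic.
Testing z0 = -0.8: P(-0.8) = 1 + (1.63)(-0.8) + (1.025)(-0.8)^2 + (0.6875)(-0.8)^3
  = 1 + (-1.304) + (0.656) + (-0.352) = 0.  So z_0 = -0.8 is a root, |z_0| = 0.8.
Divide out the factor (1 + 1.25 z) = (1 - z/z0) (since 1/z0 = -1.25):
  P(z) = (1 + 1.25 z)(1 + (0.38) z + (0.55) z^2)
  [check: z-coef 0.38 - (-1.25) = 1.63; z^2-coef 0.55 - (-1.25)(0.38) = 1.025; z^3-coef -(-1.25)(0.55) = 0.6875.]
Remaining roots from the quadratic factor 1 + (0.38) z + (0.55) z^2:
  Set 1 + (0.38) z + (0.55) z^2 = 0, i.e. a z^2 + b z + c = 0 with a = 0.55, b = 0.38, c = 1.
  Discriminant D = b^2 - 4ac = (0.38)^2 - 4*(0.55)*1 = 0.1444 - (2.2) = -2.0556.
  D < 0, so the roots are the complex-conjugate pair z = (-b +/- i sqrt(-D)) / (2a) = -0.3455 +/- 1.3034i.
  For a conjugate pair |z|^2 = z * conj(z) = (product of roots) = c/a = 1/(0.55) = 1.818182, so |z| = sqrt(1.818182) = 1.3484 for both roots.
Moduli of all roots: 0.8000, 1.3484, 1.3484.
All moduli strictly greater than 1? No.
Verdict: Not invertible.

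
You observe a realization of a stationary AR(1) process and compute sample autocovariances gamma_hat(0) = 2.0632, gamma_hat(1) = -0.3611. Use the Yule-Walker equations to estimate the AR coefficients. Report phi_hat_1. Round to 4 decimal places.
\hat\phi_{1} = -0.1750

The Yule-Walker equations for an AR(p) process read, in matrix form,
  Gamma_p phi = r_p,   with   (Gamma_p)_{ij} = gamma(|i - j|),
                       (r_p)_i = gamma(i),   i,j = 1..p.
Substitute the sample gammas (Toeplitz matrix and right-hand side of size 1):
  Gamma_p = [[2.0632]]
  r_p     = [-0.3611]
With p = 1 this is the single equation gamma(0) phi_1 = gamma(1):
  phi_hat_1 = gamma(1) / gamma(0) = -0.3611 / 2.0632 = -0.1750.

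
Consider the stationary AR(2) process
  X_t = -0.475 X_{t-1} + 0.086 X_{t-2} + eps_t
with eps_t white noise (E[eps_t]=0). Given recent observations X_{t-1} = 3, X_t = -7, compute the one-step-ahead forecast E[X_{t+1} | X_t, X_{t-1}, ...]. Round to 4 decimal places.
E[X_{t+1} \mid \mathcal F_t] = 3.5830

For an AR(p) model X_t = c + sum_i phi_i X_{t-i} + eps_t, the
one-step-ahead conditional mean is
  E[X_{t+1} | X_t, ...] = c + sum_i phi_i X_{t+1-i}.
Substitute known values:
  E[X_{t+1} | ...] = (-0.475) * (-7) + (0.086) * (3)
                   = 3.5830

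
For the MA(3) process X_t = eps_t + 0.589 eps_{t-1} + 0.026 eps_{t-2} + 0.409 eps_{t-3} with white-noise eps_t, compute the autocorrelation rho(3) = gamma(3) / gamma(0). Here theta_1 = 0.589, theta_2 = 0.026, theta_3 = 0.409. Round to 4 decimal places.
\rho(3) = 0.2700

For an MA(q) process with theta_0 = 1, the autocovariance is
  gamma(k) = sigma^2 * sum_{i=0..q-k} theta_i * theta_{i+k},
and rho(k) = gamma(k) / gamma(0). Sigma^2 cancels.
  numerator   = (1)*(0.409) = 0.409.
  denominator = (1)^2 + (0.589)^2 + (0.026)^2 + (0.409)^2 = 1.514878.
  rho(3) = 0.409 / 1.514878 = 0.2700.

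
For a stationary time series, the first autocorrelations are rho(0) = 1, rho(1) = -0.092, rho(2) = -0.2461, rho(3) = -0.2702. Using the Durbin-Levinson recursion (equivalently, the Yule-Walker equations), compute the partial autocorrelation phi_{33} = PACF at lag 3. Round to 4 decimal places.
\phi_{33} = -0.3480

The PACF at lag k is phi_{kk}, the last component of the solution
to the Yule-Walker system G_k phi = r_k where
  (G_k)_{ij} = rho(|i - j|), (r_k)_i = rho(i), i,j = 1..k.
Equivalently, Durbin-Levinson gives phi_{kk} iteratively:
  phi_{11} = rho(1)
  phi_{kk} = [rho(k) - sum_{j=1..k-1} phi_{k-1,j} rho(k-j)]
            / [1 - sum_{j=1..k-1} phi_{k-1,j} rho(j)],
  phi_{k,j} = phi_{k-1,j} - phi_{kk} phi_{k-1,k-j},  j = 1..k-1.
Step k = 1:
  phi_11 = rho(1) = -0.092.
Step k = 2:
  phi_22 = [rho(2) - phi_11 rho(1)] / [1 - phi_11 rho(1)] = [-0.2461 - (-0.092)(-0.092)] / [1 - (-0.092)(-0.092)]
         = -0.254564 / 0.991536 = -0.256737.
  Update: phi_21 = phi_11 - phi_22 phi_11 = -0.092 - (-0.256737)(-0.092) = -0.11562.
Step k = 3:
  phi_33 = [rho(3) - phi_21 rho(2) - phi_22 rho(1)] / [1 - phi_21 rho(1) - phi_22 rho(2)]
    numerator   = -0.2702 - (-0.11562)(-0.2461) - (-0.256737)(-0.092) = -0.32227384
    denominator = 1 - (-0.11562)(-0.092) - (-0.256737)(-0.2461) = 0.92618
  phi_33 = -0.32227384 / 0.92618 = -0.348.
Therefore phi_{33} = -0.3480.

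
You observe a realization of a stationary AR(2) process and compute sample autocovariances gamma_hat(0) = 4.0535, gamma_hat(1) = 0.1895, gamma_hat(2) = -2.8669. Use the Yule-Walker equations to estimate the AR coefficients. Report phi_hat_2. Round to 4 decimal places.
\hat\phi_{2} = -0.7110

The Yule-Walker equations for an AR(p) process read, in matrix form,
  Gamma_p phi = r_p,   with   (Gamma_p)_{ij} = gamma(|i - j|),
                       (r_p)_i = gamma(i),   i,j = 1..p.
Substitute the sample gammas (Toeplitz matrix and right-hand side of size 2):
  Gamma_p = [[4.0535, 0.1895], [0.1895, 4.0535]]
  r_p     = [0.1895, -2.8669]
Written out:
  4.0535 phi_1 + 0.1895 phi_2 = 0.1895
  0.1895 phi_1 + 4.0535 phi_2 = -2.8669
Solve by Cramer's rule:
  det = gamma(0)^2 - gamma(1)^2 = (4.0535)^2 - (0.1895)^2 = 16.43086225 - 0.03591025 = 16.394952
  phi_hat_1 = [gamma(1) gamma(0) - gamma(1) gamma(2)] / det = [(0.1895)(4.0535) - (0.1895)(-2.8669)] / 16.394952 = 1.3114158 / 16.394952 = 0.08
  phi_hat_2 = [gamma(0) gamma(2) - gamma(1)^2] / det = [(4.0535)(-2.8669) - (0.1895)^2] / 16.394952 = -11.6568894 / 16.394952 = -0.711
So phi_hat = [0.0800, -0.7110].
Therefore phi_hat_2 = -0.7110.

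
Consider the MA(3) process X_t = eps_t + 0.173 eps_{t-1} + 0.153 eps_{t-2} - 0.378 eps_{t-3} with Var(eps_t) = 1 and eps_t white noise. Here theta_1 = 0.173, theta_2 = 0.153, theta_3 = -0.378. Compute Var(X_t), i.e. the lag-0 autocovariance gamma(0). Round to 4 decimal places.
\gamma(0) = 1.1962

For an MA(q) process X_t = eps_t + sum_i theta_i eps_{t-i} with
Var(eps_t) = sigma^2, the variance is
  gamma(0) = sigma^2 * (1 + sum_i theta_i^2).
  sum_i theta_i^2 = (0.173)^2 + (0.153)^2 + (-0.378)^2 = 0.029929 + 0.023409 + 0.142884 = 0.196222.
  gamma(0) = 1 * (1 + 0.196222) = 1 * 1.196222 = 1.196222, which rounds to 1.1962.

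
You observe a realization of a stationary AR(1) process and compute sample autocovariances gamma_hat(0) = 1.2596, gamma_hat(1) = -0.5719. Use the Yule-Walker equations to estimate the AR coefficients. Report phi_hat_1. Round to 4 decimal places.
\hat\phi_{1} = -0.4540

The Yule-Walker equations for an AR(p) process read, in matrix form,
  Gamma_p phi = r_p,   with   (Gamma_p)_{ij} = gamma(|i - j|),
                       (r_p)_i = gamma(i),   i,j = 1..p.
Substitute the sample gammas (Toeplitz matrix and right-hand side of size 1):
  Gamma_p = [[1.2596]]
  r_p     = [-0.5719]
With p = 1 this is the single equation gamma(0) phi_1 = gamma(1):
  phi_hat_1 = gamma(1) / gamma(0) = -0.5719 / 1.2596 = -0.4540.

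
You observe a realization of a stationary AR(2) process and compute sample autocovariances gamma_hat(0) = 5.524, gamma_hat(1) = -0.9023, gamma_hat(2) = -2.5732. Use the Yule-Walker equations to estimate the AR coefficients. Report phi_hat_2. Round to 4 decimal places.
\hat\phi_{2} = -0.5060

The Yule-Walker equations for an AR(p) process read, in matrix form,
  Gamma_p phi = r_p,   with   (Gamma_p)_{ij} = gamma(|i - j|),
                       (r_p)_i = gamma(i),   i,j = 1..p.
Substitute the sample gammas (Toeplitz matrix and right-hand side of size 2):
  Gamma_p = [[5.524, -0.9023], [-0.9023, 5.524]]
  r_p     = [-0.9023, -2.5732]
Written out:
  5.524 phi_1 - 0.9023 phi_2 = -0.9023
  -0.9023 phi_1 + 5.524 phi_2 = -2.5732
Solve by Cramer's rule:
  det = gamma(0)^2 - gamma(1)^2 = (5.524)^2 - (-0.9023)^2 = 30.514576 - 0.81414529 = 29.70043071
  phi_hat_1 = [gamma(1) gamma(0) - gamma(1) gamma(2)] / det = [(-0.9023)(5.524) - (-0.9023)(-2.5732)] / 29.70043071 = -7.30610356 / 29.70043071 = -0.246
  phi_hat_2 = [gamma(0) gamma(2) - gamma(1)^2] / det = [(5.524)(-2.5732) - (-0.9023)^2] / 29.70043071 = -15.02850209 / 29.70043071 = -0.506
So phi_hat = [-0.2460, -0.5060].
Therefore phi_hat_2 = -0.5060.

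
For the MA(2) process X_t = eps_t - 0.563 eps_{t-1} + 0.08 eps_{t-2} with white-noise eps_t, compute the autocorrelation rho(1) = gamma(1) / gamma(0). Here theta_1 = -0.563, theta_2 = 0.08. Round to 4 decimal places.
\rho(1) = -0.4595

For an MA(q) process with theta_0 = 1, the autocovariance is
  gamma(k) = sigma^2 * sum_{i=0..q-k} theta_i * theta_{i+k},
and rho(k) = gamma(k) / gamma(0). Sigma^2 cancels.
  numerator   = (1)*(-0.563) + (-0.563)*(0.08) = -0.60804.
  denominator = (1)^2 + (-0.563)^2 + (0.08)^2 = 1.323369.
  rho(1) = -0.60804 / 1.323369 = -0.4595.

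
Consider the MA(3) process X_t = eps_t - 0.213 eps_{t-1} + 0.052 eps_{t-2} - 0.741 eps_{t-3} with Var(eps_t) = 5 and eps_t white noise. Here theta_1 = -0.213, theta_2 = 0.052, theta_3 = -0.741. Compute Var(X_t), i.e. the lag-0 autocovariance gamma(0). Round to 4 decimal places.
\gamma(0) = 7.9858

For an MA(q) process X_t = eps_t + sum_i theta_i eps_{t-i} with
Var(eps_t) = sigma^2, the variance is
  gamma(0) = sigma^2 * (1 + sum_i theta_i^2).
  sum_i theta_i^2 = (-0.213)^2 + (0.052)^2 + (-0.741)^2 = 0.045369 + 0.002704 + 0.549081 = 0.597154.
  gamma(0) = 5 * (1 + 0.597154) = 5 * 1.597154 = 7.98577, which rounds to 7.9858.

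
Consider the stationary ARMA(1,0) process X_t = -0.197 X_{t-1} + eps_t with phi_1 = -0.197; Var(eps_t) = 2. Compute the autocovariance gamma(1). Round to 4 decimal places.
\gamma(1) = -0.4099

Multiply the model equation by X_{t-k} and take expectations. With theta_0 = psi_0 = 1 and psi_j the MA(infinity) weights, this gives
  gamma(k) - sum_i phi_i gamma(k-i) = c_k,
  c_k = sigma^2 * sum_{j=k..q} theta_j psi_{j-k}   (c_k = 0 for k > q),
using gamma(-m) = gamma(m).
Pure AR (q = 0): c_0 = sigma^2 = 2, c_k = 0 for k >= 1.
Equations for k = 0 and k = 1 (AR order 1):
  gamma(0) = phi_1 gamma(1) + c_0
  gamma(1) = phi_1 gamma(0) + c_1
Substituting the second into the first: gamma(0) (1 - phi_1^2) = c_0 + phi_1 c_1, so
  gamma(0) = c_0 / (1 - phi_1^2) = 2 / (1 - (-0.197)^2) = 2 / 0.961191 = 2.080752.
  gamma(1) = phi_1 gamma(0) = (-0.197)(2.080752) = -0.409908.
Therefore gamma(1) = -0.4099 (to 4 decimal places).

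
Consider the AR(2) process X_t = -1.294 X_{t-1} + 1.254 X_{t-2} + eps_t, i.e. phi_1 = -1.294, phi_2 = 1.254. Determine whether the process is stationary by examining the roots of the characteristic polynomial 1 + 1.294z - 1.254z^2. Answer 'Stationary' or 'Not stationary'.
\text{Not stationary}

The AR(p) characteristic polynomial is P(z) = 1 + 1.294z - 1.254z^2.
Stationarity requires all roots to lie outside the unit circle, i.e. |z| > 1 for every root.
Set 1 + (1.294) z + (-1.254) z^2 = 0, i.e. a z^2 + b z + c = 0 with a = -1.254, b = 1.294, c = 1.
Discriminant D = b^2 - 4ac = (1.294)^2 - 4*(-1.254)*1 = 1.674436 - (-5.016) = 6.690436.
D >= 0, so the roots are real: z = (-b +/- sqrt(D)) / (2a) = (-1.294 +/- 2.586588) / (-2.508).
  z_1 = (-1.294 + 2.586588) / (-2.508) = -0.5154,   |z_1| = 0.5154.
  z_2 = (-1.294 - 2.586588) / (-2.508) = 1.5473,   |z_2| = 1.5473.
Moduli of all roots: 0.5154, 1.5473.
All moduli strictly greater than 1? No.
Verdict: Not stationary.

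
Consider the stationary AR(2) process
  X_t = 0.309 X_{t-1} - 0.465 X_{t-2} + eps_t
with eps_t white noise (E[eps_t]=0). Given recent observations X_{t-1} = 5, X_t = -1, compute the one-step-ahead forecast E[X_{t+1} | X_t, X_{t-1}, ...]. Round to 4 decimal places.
E[X_{t+1} \mid \mathcal F_t] = -2.6340

For an AR(p) model X_t = c + sum_i phi_i X_{t-i} + eps_t, the
one-step-ahead conditional mean is
  E[X_{t+1} | X_t, ...] = c + sum_i phi_i X_{t+1-i}.
Substitute known values:
  E[X_{t+1} | ...] = (0.309) * (-1) + (-0.465) * (5)
                   = -2.6340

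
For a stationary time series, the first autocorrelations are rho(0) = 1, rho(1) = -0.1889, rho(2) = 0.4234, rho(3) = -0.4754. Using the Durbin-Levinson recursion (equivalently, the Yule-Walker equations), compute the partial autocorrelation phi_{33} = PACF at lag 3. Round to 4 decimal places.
\phi_{33} = -0.4350

The PACF at lag k is phi_{kk}, the last component of the solution
to the Yule-Walker system G_k phi = r_k where
  (G_k)_{ij} = rho(|i - j|), (r_k)_i = rho(i), i,j = 1..k.
Equivalently, Durbin-Levinson gives phi_{kk} iteratively:
  phi_{11} = rho(1)
  phi_{kk} = [rho(k) - sum_{j=1..k-1} phi_{k-1,j} rho(k-j)]
            / [1 - sum_{j=1..k-1} phi_{k-1,j} rho(j)],
  phi_{k,j} = phi_{k-1,j} - phi_{kk} phi_{k-1,k-j},  j = 1..k-1.
Step k = 1:
  phi_11 = rho(1) = -0.1889.
Step k = 2:
  phi_22 = [rho(2) - phi_11 rho(1)] / [1 - phi_11 rho(1)] = [0.4234 - (-0.1889)(-0.1889)] / [1 - (-0.1889)(-0.1889)]
         = 0.38771679 / 0.96431679 = 0.402064.
  Update: phi_21 = phi_11 - phi_22 phi_11 = -0.1889 - (0.402064)(-0.1889) = -0.11295.
Step k = 3:
  phi_33 = [rho(3) - phi_21 rho(2) - phi_22 rho(1)] / [1 - phi_21 rho(1) - phi_22 rho(2)]
    numerator   = -0.4754 - (-0.11295)(0.4234) - (0.402064)(-0.1889) = -0.35162706
    denominator = 1 - (-0.11295)(-0.1889) - (0.402064)(0.4234) = 0.80842994
  phi_33 = -0.35162706 / 0.80842994 = -0.435.
Therefore phi_{33} = -0.4350.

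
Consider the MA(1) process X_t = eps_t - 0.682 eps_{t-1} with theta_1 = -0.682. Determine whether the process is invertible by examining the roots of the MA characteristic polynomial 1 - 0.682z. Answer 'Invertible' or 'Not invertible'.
\text{Invertible}

The MA(q) characteristic polynomial is P(z) = 1 - 0.682z.
Invertibility requires all roots to lie outside the unit circle, i.e. |z| > 1 for every root.
This is linear in z: 1 + (-0.682) z = 0  =>  z = -1/(-0.682) = 1.466276,  |z| = 1.466276.
Moduli of all roots: 1.4663.
All moduli strictly greater than 1? Yes.
Verdict: Invertible.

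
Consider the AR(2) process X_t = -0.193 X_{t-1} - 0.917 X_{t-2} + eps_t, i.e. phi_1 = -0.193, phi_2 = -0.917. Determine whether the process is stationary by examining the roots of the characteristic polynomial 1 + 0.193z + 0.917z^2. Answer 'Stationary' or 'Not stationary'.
\text{Stationary}

The AR(p) characteristic polynomial is P(z) = 1 + 0.193z + 0.917z^2.
Stationarity requires all roots to lie outside the unit circle, i.e. |z| > 1 for every root.
Set 1 + (0.193) z + (0.917) z^2 = 0, i.e. a z^2 + b z + c = 0 with a = 0.917, b = 0.193, c = 1.
Discriminant D = b^2 - 4ac = (0.193)^2 - 4*(0.917)*1 = 0.037249 - (3.668) = -3.630751.
D < 0, so the roots are the complex-conjugate pair z = (-b +/- i sqrt(-D)) / (2a) = -0.1052 +/- 1.039i.
For a conjugate pair |z|^2 = z * conj(z) = (product of roots) = c/a = 1/(0.917) = 1.090513, so |z| = sqrt(1.090513) = 1.0443 for both roots.
Moduli of all roots: 1.0443, 1.0443.
All moduli strictly greater than 1? Yes.
Verdict: Stationary.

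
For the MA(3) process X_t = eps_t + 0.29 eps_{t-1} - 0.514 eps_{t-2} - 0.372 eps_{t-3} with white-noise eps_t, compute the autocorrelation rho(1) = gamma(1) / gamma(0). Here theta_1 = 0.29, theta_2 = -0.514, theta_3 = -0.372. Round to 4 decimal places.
\rho(1) = 0.2234

For an MA(q) process with theta_0 = 1, the autocovariance is
  gamma(k) = sigma^2 * sum_{i=0..q-k} theta_i * theta_{i+k},
and rho(k) = gamma(k) / gamma(0). Sigma^2 cancels.
  numerator   = (1)*(0.29) + (0.29)*(-0.514) + (-0.514)*(-0.372) = 0.332148.
  denominator = (1)^2 + (0.29)^2 + (-0.514)^2 + (-0.372)^2 = 1.48668.
  rho(1) = 0.332148 / 1.48668 = 0.2234.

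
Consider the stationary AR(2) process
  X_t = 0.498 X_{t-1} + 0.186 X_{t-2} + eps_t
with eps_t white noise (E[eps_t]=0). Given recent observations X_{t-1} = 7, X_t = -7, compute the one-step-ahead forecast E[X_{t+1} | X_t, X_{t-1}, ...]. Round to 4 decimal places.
E[X_{t+1} \mid \mathcal F_t] = -2.1840

For an AR(p) model X_t = c + sum_i phi_i X_{t-i} + eps_t, the
one-step-ahead conditional mean is
  E[X_{t+1} | X_t, ...] = c + sum_i phi_i X_{t+1-i}.
Substitute known values:
  E[X_{t+1} | ...] = (0.498) * (-7) + (0.186) * (7)
                   = -2.1840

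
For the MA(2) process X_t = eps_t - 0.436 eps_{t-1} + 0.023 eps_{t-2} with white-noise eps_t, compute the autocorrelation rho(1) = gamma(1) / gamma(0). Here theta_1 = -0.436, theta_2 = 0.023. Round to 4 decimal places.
\rho(1) = -0.3746

For an MA(q) process with theta_0 = 1, the autocovariance is
  gamma(k) = sigma^2 * sum_{i=0..q-k} theta_i * theta_{i+k},
and rho(k) = gamma(k) / gamma(0). Sigma^2 cancels.
  numerator   = (1)*(-0.436) + (-0.436)*(0.023) = -0.446028.
  denominator = (1)^2 + (-0.436)^2 + (0.023)^2 = 1.190625.
  rho(1) = -0.446028 / 1.190625 = -0.3746.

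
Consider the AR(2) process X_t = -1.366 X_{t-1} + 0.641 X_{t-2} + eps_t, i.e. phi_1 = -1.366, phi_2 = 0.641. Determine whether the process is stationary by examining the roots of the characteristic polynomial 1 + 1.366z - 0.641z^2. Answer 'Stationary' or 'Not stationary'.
\text{Not stationary}

The AR(p) characteristic polynomial is P(z) = 1 + 1.366z - 0.641z^2.
Stationarity requires all roots to lie outside the unit circle, i.e. |z| > 1 for every root.
Set 1 + (1.366) z + (-0.641) z^2 = 0, i.e. a z^2 + b z + c = 0 with a = -0.641, b = 1.366, c = 1.
Discriminant D = b^2 - 4ac = (1.366)^2 - 4*(-0.641)*1 = 1.865956 - (-2.564) = 4.429956.
D >= 0, so the roots are real: z = (-b +/- sqrt(D)) / (2a) = (-1.366 +/- 2.104746) / (-1.282).
  z_1 = (-1.366 + 2.104746) / (-1.282) = -0.5762,   |z_1| = 0.5762.
  z_2 = (-1.366 - 2.104746) / (-1.282) = 2.7073,   |z_2| = 2.7073.
Moduli of all roots: 0.5762, 2.7073.
All moduli strictly greater than 1? No.
Verdict: Not stationary.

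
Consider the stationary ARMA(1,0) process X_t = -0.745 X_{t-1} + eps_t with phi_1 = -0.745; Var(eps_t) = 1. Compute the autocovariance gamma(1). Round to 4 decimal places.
\gamma(1) = -1.6743

Multiply the model equation by X_{t-k} and take expectations. With theta_0 = psi_0 = 1 and psi_j the MA(infinity) weights, this gives
  gamma(k) - sum_i phi_i gamma(k-i) = c_k,
  c_k = sigma^2 * sum_{j=k..q} theta_j psi_{j-k}   (c_k = 0 for k > q),
using gamma(-m) = gamma(m).
Pure AR (q = 0): c_0 = sigma^2 = 1, c_k = 0 for k >= 1.
Equations for k = 0 and k = 1 (AR order 1):
  gamma(0) = phi_1 gamma(1) + c_0
  gamma(1) = phi_1 gamma(0) + c_1
Substituting the second into the first: gamma(0) (1 - phi_1^2) = c_0 + phi_1 c_1, so
  gamma(0) = c_0 / (1 - phi_1^2) = 1 / (1 - (-0.745)^2) = 1 / 0.444975 = 2.247317.
  gamma(1) = phi_1 gamma(0) = (-0.745)(2.247317) = -1.674251.
Therefore gamma(1) = -1.6743 (to 4 decimal places).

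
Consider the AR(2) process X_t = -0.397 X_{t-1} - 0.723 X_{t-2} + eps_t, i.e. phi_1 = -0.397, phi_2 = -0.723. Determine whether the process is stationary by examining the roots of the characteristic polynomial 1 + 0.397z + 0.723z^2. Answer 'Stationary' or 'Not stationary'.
\text{Stationary}

The AR(p) characteristic polynomial is P(z) = 1 + 0.397z + 0.723z^2.
Stationarity requires all roots to lie outside the unit circle, i.e. |z| > 1 for every root.
Set 1 + (0.397) z + (0.723) z^2 = 0, i.e. a z^2 + b z + c = 0 with a = 0.723, b = 0.397, c = 1.
Discriminant D = b^2 - 4ac = (0.397)^2 - 4*(0.723)*1 = 0.157609 - (2.892) = -2.734391.
D < 0, so the roots are the complex-conjugate pair z = (-b +/- i sqrt(-D)) / (2a) = -0.2746 +/- 1.1436i.
For a conjugate pair |z|^2 = z * conj(z) = (product of roots) = c/a = 1/(0.723) = 1.383126, so |z| = sqrt(1.383126) = 1.1761 for both roots.
Moduli of all roots: 1.1761, 1.1761.
All moduli strictly greater than 1? Yes.
Verdict: Stationary.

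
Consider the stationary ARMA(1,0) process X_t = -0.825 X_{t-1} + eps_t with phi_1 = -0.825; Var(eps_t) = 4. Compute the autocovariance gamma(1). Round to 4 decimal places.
\gamma(1) = -10.3327

Multiply the model equation by X_{t-k} and take expectations. With theta_0 = psi_0 = 1 and psi_j the MA(infinity) weights, this gives
  gamma(k) - sum_i phi_i gamma(k-i) = c_k,
  c_k = sigma^2 * sum_{j=k..q} theta_j psi_{j-k}   (c_k = 0 for k > q),
using gamma(-m) = gamma(m).
Pure AR (q = 0): c_0 = sigma^2 = 4, c_k = 0 for k >= 1.
Equations for k = 0 and k = 1 (AR order 1):
  gamma(0) = phi_1 gamma(1) + c_0
  gamma(1) = phi_1 gamma(0) + c_1
Substituting the second into the first: gamma(0) (1 - phi_1^2) = c_0 + phi_1 c_1, so
  gamma(0) = c_0 / (1 - phi_1^2) = 4 / (1 - (-0.825)^2) = 4 / 0.319375 = 12.524462.
  gamma(1) = phi_1 gamma(0) = (-0.825)(12.524462) = -10.332681.
Therefore gamma(1) = -10.3327 (to 4 decimal places).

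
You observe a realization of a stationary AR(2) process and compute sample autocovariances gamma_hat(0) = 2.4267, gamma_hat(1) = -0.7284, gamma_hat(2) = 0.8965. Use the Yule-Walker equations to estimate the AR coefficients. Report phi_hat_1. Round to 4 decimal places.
\hat\phi_{1} = -0.2080

The Yule-Walker equations for an AR(p) process read, in matrix form,
  Gamma_p phi = r_p,   with   (Gamma_p)_{ij} = gamma(|i - j|),
                       (r_p)_i = gamma(i),   i,j = 1..p.
Substitute the sample gammas (Toeplitz matrix and right-hand side of size 2):
  Gamma_p = [[2.4267, -0.7284], [-0.7284, 2.4267]]
  r_p     = [-0.7284, 0.8965]
Written out:
  2.4267 phi_1 - 0.7284 phi_2 = -0.7284
  -0.7284 phi_1 + 2.4267 phi_2 = 0.8965
Solve by Cramer's rule:
  det = gamma(0)^2 - gamma(1)^2 = (2.4267)^2 - (-0.7284)^2 = 5.88887289 - 0.53056656 = 5.35830633
  phi_hat_1 = [gamma(1) gamma(0) - gamma(1) gamma(2)] / det = [(-0.7284)(2.4267) - (-0.7284)(0.8965)] / 5.35830633 = -1.11459768 / 5.35830633 = -0.208
  phi_hat_2 = [gamma(0) gamma(2) - gamma(1)^2] / det = [(2.4267)(0.8965) - (-0.7284)^2] / 5.35830633 = 1.64496999 / 5.35830633 = 0.307
So phi_hat = [-0.2080, 0.3070].
Therefore phi_hat_1 = -0.2080.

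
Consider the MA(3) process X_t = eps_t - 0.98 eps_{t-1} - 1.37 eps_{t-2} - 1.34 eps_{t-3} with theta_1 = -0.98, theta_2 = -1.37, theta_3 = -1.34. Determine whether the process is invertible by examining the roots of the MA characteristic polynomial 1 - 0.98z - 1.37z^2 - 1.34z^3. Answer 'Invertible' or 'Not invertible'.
\text{Not invertible}

The MA(q) characteristic polynomial is P(z) = 1 - 0.98z - 1.37z^2 - 1.34z^3.
Invertibility requires all roots to lie outside the unit circle, i.e. |z| > 1 for every root.
Degree 3: look for a simple real root z0 first, then factor out (1 - z/z0) and solve the remaining quadratic.
Testing z0 = 0.5: P(0.5) = 1 + (-0.98)(0.5) + (-1.37)(0.5)^2 + (-1.34)(0.5)^3
  = 1 + (-0.49) + (-0.3425) + (-0.1675) = 0.  So z_0 = 0.5 is a root, |z_0| = 0.5.
Divide out the factor (1 - 2 z) = (1 - z/z0) (since 1/z0 = 2):
  P(z) = (1 - 2 z)(1 + (1.02) z + (0.67) z^2)
  [check: z-coef 1.02 - (2) = -0.98; z^2-coef 0.67 - (2)(1.02) = -1.37; z^3-coef -(2)(0.67) = -1.34.]
Remaining roots from the quadratic factor 1 + (1.02) z + (0.67) z^2:
  Set 1 + (1.02) z + (0.67) z^2 = 0, i.e. a z^2 + b z + c = 0 with a = 0.67, b = 1.02, c = 1.
  Discriminant D = b^2 - 4ac = (1.02)^2 - 4*(0.67)*1 = 1.0404 - (2.68) = -1.6396.
  D < 0, so the roots are the complex-conjugate pair z = (-b +/- i sqrt(-D)) / (2a) = -0.7612 +/- 0.9556i.
  For a conjugate pair |z|^2 = z * conj(z) = (product of roots) = c/a = 1/(0.67) = 1.492537, so |z| = sqrt(1.492537) = 1.2217 for both roots.
Moduli of all roots: 0.5000, 1.2217, 1.2217.
All moduli strictly greater than 1? No.
Verdict: Not invertible.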